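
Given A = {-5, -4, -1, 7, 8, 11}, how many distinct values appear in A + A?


A + A = {a + a' : a, a' ∈ A}; |A| = 6.
General bounds: 2|A| - 1 ≤ |A + A| ≤ |A|(|A|+1)/2, i.e. 11 ≤ |A + A| ≤ 21.
Lower bound 2|A|-1 is attained iff A is an arithmetic progression.
Enumerate sums a + a' for a ≤ a' (symmetric, so this suffices):
a = -5: -5+-5=-10, -5+-4=-9, -5+-1=-6, -5+7=2, -5+8=3, -5+11=6
a = -4: -4+-4=-8, -4+-1=-5, -4+7=3, -4+8=4, -4+11=7
a = -1: -1+-1=-2, -1+7=6, -1+8=7, -1+11=10
a = 7: 7+7=14, 7+8=15, 7+11=18
a = 8: 8+8=16, 8+11=19
a = 11: 11+11=22
Distinct sums: {-10, -9, -8, -6, -5, -2, 2, 3, 4, 6, 7, 10, 14, 15, 16, 18, 19, 22}
|A + A| = 18

|A + A| = 18


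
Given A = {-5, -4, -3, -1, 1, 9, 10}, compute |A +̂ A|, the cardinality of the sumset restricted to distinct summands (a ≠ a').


Restricted sumset: A +̂ A = {a + a' : a ∈ A, a' ∈ A, a ≠ a'}.
Equivalently, take A + A and drop any sum 2a that is achievable ONLY as a + a for a ∈ A (i.e. sums representable only with equal summands).
Enumerate pairs (a, a') with a < a' (symmetric, so each unordered pair gives one sum; this covers all a ≠ a'):
  -5 + -4 = -9
  -5 + -3 = -8
  -5 + -1 = -6
  -5 + 1 = -4
  -5 + 9 = 4
  -5 + 10 = 5
  -4 + -3 = -7
  -4 + -1 = -5
  -4 + 1 = -3
  -4 + 9 = 5
  -4 + 10 = 6
  -3 + -1 = -4
  -3 + 1 = -2
  -3 + 9 = 6
  -3 + 10 = 7
  -1 + 1 = 0
  -1 + 9 = 8
  -1 + 10 = 9
  1 + 9 = 10
  1 + 10 = 11
  9 + 10 = 19
Collected distinct sums: {-9, -8, -7, -6, -5, -4, -3, -2, 0, 4, 5, 6, 7, 8, 9, 10, 11, 19}
|A +̂ A| = 18
(Reference bound: |A +̂ A| ≥ 2|A| - 3 for |A| ≥ 2, with |A| = 7 giving ≥ 11.)

|A +̂ A| = 18


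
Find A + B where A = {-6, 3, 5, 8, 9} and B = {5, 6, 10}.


A + B = {a + b : a ∈ A, b ∈ B}.
Enumerate all |A|·|B| = 5·3 = 15 pairs (a, b) and collect distinct sums.
a = -6: -6+5=-1, -6+6=0, -6+10=4
a = 3: 3+5=8, 3+6=9, 3+10=13
a = 5: 5+5=10, 5+6=11, 5+10=15
a = 8: 8+5=13, 8+6=14, 8+10=18
a = 9: 9+5=14, 9+6=15, 9+10=19
Collecting distinct sums: A + B = {-1, 0, 4, 8, 9, 10, 11, 13, 14, 15, 18, 19}
|A + B| = 12

A + B = {-1, 0, 4, 8, 9, 10, 11, 13, 14, 15, 18, 19}


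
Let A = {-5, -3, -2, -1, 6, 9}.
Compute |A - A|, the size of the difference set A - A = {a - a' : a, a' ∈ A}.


A - A = {a - a' : a, a' ∈ A}; |A| = 6.
Bounds: 2|A|-1 ≤ |A - A| ≤ |A|² - |A| + 1, i.e. 11 ≤ |A - A| ≤ 31.
Note: 0 ∈ A - A always (from a - a). The set is symmetric: if d ∈ A - A then -d ∈ A - A.
Enumerate nonzero differences d = a - a' with a > a' (then include -d):
Positive differences: {1, 2, 3, 4, 7, 8, 9, 10, 11, 12, 14}
Full difference set: {0} ∪ (positive diffs) ∪ (negative diffs).
|A - A| = 1 + 2·11 = 23 (matches direct enumeration: 23).

|A - A| = 23


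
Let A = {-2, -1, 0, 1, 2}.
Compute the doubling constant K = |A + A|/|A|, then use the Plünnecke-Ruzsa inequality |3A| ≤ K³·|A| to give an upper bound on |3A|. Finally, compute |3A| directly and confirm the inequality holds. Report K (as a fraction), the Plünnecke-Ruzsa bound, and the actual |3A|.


|A| = 5.
Step 1: Compute A + A by enumerating all 25 pairs.
A + A = {-4, -3, -2, -1, 0, 1, 2, 3, 4}, so |A + A| = 9.
Step 2: Doubling constant K = |A + A|/|A| = 9/5 = 9/5 ≈ 1.8000.
Step 3: Plünnecke-Ruzsa gives |3A| ≤ K³·|A| = (1.8000)³ · 5 ≈ 29.1600.
Step 4: Compute 3A = A + A + A directly by enumerating all triples (a,b,c) ∈ A³; |3A| = 13.
Step 5: Check 13 ≤ 29.1600? Yes ✓.

K = 9/5, Plünnecke-Ruzsa bound K³|A| ≈ 29.1600, |3A| = 13, inequality holds.


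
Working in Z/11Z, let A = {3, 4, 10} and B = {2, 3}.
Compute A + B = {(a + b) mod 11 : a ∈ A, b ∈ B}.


Work in Z/11Z: reduce every sum a + b modulo 11.
Enumerate all 6 pairs:
a = 3: 3+2=5, 3+3=6
a = 4: 4+2=6, 4+3=7
a = 10: 10+2=1, 10+3=2
Distinct residues collected: {1, 2, 5, 6, 7}
|A + B| = 5 (out of 11 total residues).

A + B = {1, 2, 5, 6, 7}


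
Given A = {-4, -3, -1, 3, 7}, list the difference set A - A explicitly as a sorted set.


A - A = {a - a' : a, a' ∈ A}.
Compute a - a' for each ordered pair (a, a'):
a = -4: -4--4=0, -4--3=-1, -4--1=-3, -4-3=-7, -4-7=-11
a = -3: -3--4=1, -3--3=0, -3--1=-2, -3-3=-6, -3-7=-10
a = -1: -1--4=3, -1--3=2, -1--1=0, -1-3=-4, -1-7=-8
a = 3: 3--4=7, 3--3=6, 3--1=4, 3-3=0, 3-7=-4
a = 7: 7--4=11, 7--3=10, 7--1=8, 7-3=4, 7-7=0
Collecting distinct values (and noting 0 appears from a-a):
A - A = {-11, -10, -8, -7, -6, -4, -3, -2, -1, 0, 1, 2, 3, 4, 6, 7, 8, 10, 11}
|A - A| = 19

A - A = {-11, -10, -8, -7, -6, -4, -3, -2, -1, 0, 1, 2, 3, 4, 6, 7, 8, 10, 11}


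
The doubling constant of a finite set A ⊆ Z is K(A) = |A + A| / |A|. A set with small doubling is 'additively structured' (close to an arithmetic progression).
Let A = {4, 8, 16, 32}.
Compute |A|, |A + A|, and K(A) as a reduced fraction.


|A| = 4.
Compute A + A by enumerating all 16 pairs.
A + A = {8, 12, 16, 20, 24, 32, 36, 40, 48, 64}, so |A + A| = 10.
K = |A + A| / |A| = 10/4 = 5/2 ≈ 2.5000.
Reference: AP of size 4 gives K = 7/4 ≈ 1.7500; a fully generic set of size 4 gives K ≈ 2.5000.

|A| = 4, |A + A| = 10, K = 10/4 = 5/2.


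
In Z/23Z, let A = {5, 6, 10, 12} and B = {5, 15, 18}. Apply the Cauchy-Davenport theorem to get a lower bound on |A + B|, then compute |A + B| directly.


Cauchy-Davenport: |A + B| ≥ min(p, |A| + |B| - 1) for A, B nonempty in Z/pZ.
|A| = 4, |B| = 3, p = 23.
CD lower bound = min(23, 4 + 3 - 1) = min(23, 6) = 6.
Compute A + B mod 23 directly:
a = 5: 5+5=10, 5+15=20, 5+18=0
a = 6: 6+5=11, 6+15=21, 6+18=1
a = 10: 10+5=15, 10+15=2, 10+18=5
a = 12: 12+5=17, 12+15=4, 12+18=7
A + B = {0, 1, 2, 4, 5, 7, 10, 11, 15, 17, 20, 21}, so |A + B| = 12.
Verify: 12 ≥ 6? Yes ✓.

CD lower bound = 6, actual |A + B| = 12.


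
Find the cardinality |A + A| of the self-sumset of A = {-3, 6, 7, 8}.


A + A = {a + a' : a, a' ∈ A}; |A| = 4.
General bounds: 2|A| - 1 ≤ |A + A| ≤ |A|(|A|+1)/2, i.e. 7 ≤ |A + A| ≤ 10.
Lower bound 2|A|-1 is attained iff A is an arithmetic progression.
Enumerate sums a + a' for a ≤ a' (symmetric, so this suffices):
a = -3: -3+-3=-6, -3+6=3, -3+7=4, -3+8=5
a = 6: 6+6=12, 6+7=13, 6+8=14
a = 7: 7+7=14, 7+8=15
a = 8: 8+8=16
Distinct sums: {-6, 3, 4, 5, 12, 13, 14, 15, 16}
|A + A| = 9

|A + A| = 9


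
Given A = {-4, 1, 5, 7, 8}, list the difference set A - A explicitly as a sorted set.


A - A = {a - a' : a, a' ∈ A}.
Compute a - a' for each ordered pair (a, a'):
a = -4: -4--4=0, -4-1=-5, -4-5=-9, -4-7=-11, -4-8=-12
a = 1: 1--4=5, 1-1=0, 1-5=-4, 1-7=-6, 1-8=-7
a = 5: 5--4=9, 5-1=4, 5-5=0, 5-7=-2, 5-8=-3
a = 7: 7--4=11, 7-1=6, 7-5=2, 7-7=0, 7-8=-1
a = 8: 8--4=12, 8-1=7, 8-5=3, 8-7=1, 8-8=0
Collecting distinct values (and noting 0 appears from a-a):
A - A = {-12, -11, -9, -7, -6, -5, -4, -3, -2, -1, 0, 1, 2, 3, 4, 5, 6, 7, 9, 11, 12}
|A - A| = 21

A - A = {-12, -11, -9, -7, -6, -5, -4, -3, -2, -1, 0, 1, 2, 3, 4, 5, 6, 7, 9, 11, 12}


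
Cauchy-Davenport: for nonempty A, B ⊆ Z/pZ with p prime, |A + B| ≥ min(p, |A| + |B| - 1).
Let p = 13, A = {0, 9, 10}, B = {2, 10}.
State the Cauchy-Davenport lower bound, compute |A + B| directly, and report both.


Cauchy-Davenport: |A + B| ≥ min(p, |A| + |B| - 1) for A, B nonempty in Z/pZ.
|A| = 3, |B| = 2, p = 13.
CD lower bound = min(13, 3 + 2 - 1) = min(13, 4) = 4.
Compute A + B mod 13 directly:
a = 0: 0+2=2, 0+10=10
a = 9: 9+2=11, 9+10=6
a = 10: 10+2=12, 10+10=7
A + B = {2, 6, 7, 10, 11, 12}, so |A + B| = 6.
Verify: 6 ≥ 4? Yes ✓.

CD lower bound = 4, actual |A + B| = 6.


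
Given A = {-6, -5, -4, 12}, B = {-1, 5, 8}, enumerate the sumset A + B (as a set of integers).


A + B = {a + b : a ∈ A, b ∈ B}.
Enumerate all |A|·|B| = 4·3 = 12 pairs (a, b) and collect distinct sums.
a = -6: -6+-1=-7, -6+5=-1, -6+8=2
a = -5: -5+-1=-6, -5+5=0, -5+8=3
a = -4: -4+-1=-5, -4+5=1, -4+8=4
a = 12: 12+-1=11, 12+5=17, 12+8=20
Collecting distinct sums: A + B = {-7, -6, -5, -1, 0, 1, 2, 3, 4, 11, 17, 20}
|A + B| = 12

A + B = {-7, -6, -5, -1, 0, 1, 2, 3, 4, 11, 17, 20}


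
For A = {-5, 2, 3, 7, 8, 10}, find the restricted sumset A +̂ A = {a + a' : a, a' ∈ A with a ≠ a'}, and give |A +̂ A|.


Restricted sumset: A +̂ A = {a + a' : a ∈ A, a' ∈ A, a ≠ a'}.
Equivalently, take A + A and drop any sum 2a that is achievable ONLY as a + a for a ∈ A (i.e. sums representable only with equal summands).
Enumerate pairs (a, a') with a < a' (symmetric, so each unordered pair gives one sum; this covers all a ≠ a'):
  -5 + 2 = -3
  -5 + 3 = -2
  -5 + 7 = 2
  -5 + 8 = 3
  -5 + 10 = 5
  2 + 3 = 5
  2 + 7 = 9
  2 + 8 = 10
  2 + 10 = 12
  3 + 7 = 10
  3 + 8 = 11
  3 + 10 = 13
  7 + 8 = 15
  7 + 10 = 17
  8 + 10 = 18
Collected distinct sums: {-3, -2, 2, 3, 5, 9, 10, 11, 12, 13, 15, 17, 18}
|A +̂ A| = 13
(Reference bound: |A +̂ A| ≥ 2|A| - 3 for |A| ≥ 2, with |A| = 6 giving ≥ 9.)

|A +̂ A| = 13


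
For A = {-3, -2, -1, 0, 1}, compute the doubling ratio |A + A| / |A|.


|A| = 5.
Compute A + A by enumerating all 25 pairs.
A + A = {-6, -5, -4, -3, -2, -1, 0, 1, 2}, so |A + A| = 9.
K = |A + A| / |A| = 9/5 (already in lowest terms) ≈ 1.8000.
Reference: AP of size 5 gives K = 9/5 ≈ 1.8000; a fully generic set of size 5 gives K ≈ 3.0000.

|A| = 5, |A + A| = 9, K = 9/5.


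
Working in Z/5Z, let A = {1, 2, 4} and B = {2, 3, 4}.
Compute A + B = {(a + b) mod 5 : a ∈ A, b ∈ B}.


Work in Z/5Z: reduce every sum a + b modulo 5.
Enumerate all 9 pairs:
a = 1: 1+2=3, 1+3=4, 1+4=0
a = 2: 2+2=4, 2+3=0, 2+4=1
a = 4: 4+2=1, 4+3=2, 4+4=3
Distinct residues collected: {0, 1, 2, 3, 4}
|A + B| = 5 (out of 5 total residues).

A + B = {0, 1, 2, 3, 4}


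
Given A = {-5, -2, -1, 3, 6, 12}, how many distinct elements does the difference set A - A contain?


A - A = {a - a' : a, a' ∈ A}; |A| = 6.
Bounds: 2|A|-1 ≤ |A - A| ≤ |A|² - |A| + 1, i.e. 11 ≤ |A - A| ≤ 31.
Note: 0 ∈ A - A always (from a - a). The set is symmetric: if d ∈ A - A then -d ∈ A - A.
Enumerate nonzero differences d = a - a' with a > a' (then include -d):
Positive differences: {1, 3, 4, 5, 6, 7, 8, 9, 11, 13, 14, 17}
Full difference set: {0} ∪ (positive diffs) ∪ (negative diffs).
|A - A| = 1 + 2·12 = 25 (matches direct enumeration: 25).

|A - A| = 25


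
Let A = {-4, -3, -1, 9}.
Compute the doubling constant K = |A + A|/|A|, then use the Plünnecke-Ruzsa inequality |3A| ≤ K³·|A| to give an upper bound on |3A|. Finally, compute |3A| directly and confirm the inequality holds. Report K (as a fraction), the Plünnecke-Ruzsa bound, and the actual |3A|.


|A| = 4.
Step 1: Compute A + A by enumerating all 16 pairs.
A + A = {-8, -7, -6, -5, -4, -2, 5, 6, 8, 18}, so |A + A| = 10.
Step 2: Doubling constant K = |A + A|/|A| = 10/4 = 10/4 ≈ 2.5000.
Step 3: Plünnecke-Ruzsa gives |3A| ≤ K³·|A| = (2.5000)³ · 4 ≈ 62.5000.
Step 4: Compute 3A = A + A + A directly by enumerating all triples (a,b,c) ∈ A³; |3A| = 19.
Step 5: Check 19 ≤ 62.5000? Yes ✓.

K = 10/4, Plünnecke-Ruzsa bound K³|A| ≈ 62.5000, |3A| = 19, inequality holds.


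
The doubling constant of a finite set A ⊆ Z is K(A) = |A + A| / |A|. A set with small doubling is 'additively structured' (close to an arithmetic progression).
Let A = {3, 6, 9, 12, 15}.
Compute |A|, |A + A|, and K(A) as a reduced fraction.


|A| = 5.
Compute A + A by enumerating all 25 pairs.
A + A = {6, 9, 12, 15, 18, 21, 24, 27, 30}, so |A + A| = 9.
K = |A + A| / |A| = 9/5 (already in lowest terms) ≈ 1.8000.
Reference: AP of size 5 gives K = 9/5 ≈ 1.8000; a fully generic set of size 5 gives K ≈ 3.0000.

|A| = 5, |A + A| = 9, K = 9/5.


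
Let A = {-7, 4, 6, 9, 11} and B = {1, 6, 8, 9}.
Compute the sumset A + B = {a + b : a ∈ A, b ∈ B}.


A + B = {a + b : a ∈ A, b ∈ B}.
Enumerate all |A|·|B| = 5·4 = 20 pairs (a, b) and collect distinct sums.
a = -7: -7+1=-6, -7+6=-1, -7+8=1, -7+9=2
a = 4: 4+1=5, 4+6=10, 4+8=12, 4+9=13
a = 6: 6+1=7, 6+6=12, 6+8=14, 6+9=15
a = 9: 9+1=10, 9+6=15, 9+8=17, 9+9=18
a = 11: 11+1=12, 11+6=17, 11+8=19, 11+9=20
Collecting distinct sums: A + B = {-6, -1, 1, 2, 5, 7, 10, 12, 13, 14, 15, 17, 18, 19, 20}
|A + B| = 15

A + B = {-6, -1, 1, 2, 5, 7, 10, 12, 13, 14, 15, 17, 18, 19, 20}


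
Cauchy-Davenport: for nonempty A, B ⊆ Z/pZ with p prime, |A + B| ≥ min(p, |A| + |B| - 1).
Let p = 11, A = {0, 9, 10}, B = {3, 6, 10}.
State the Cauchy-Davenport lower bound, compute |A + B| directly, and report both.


Cauchy-Davenport: |A + B| ≥ min(p, |A| + |B| - 1) for A, B nonempty in Z/pZ.
|A| = 3, |B| = 3, p = 11.
CD lower bound = min(11, 3 + 3 - 1) = min(11, 5) = 5.
Compute A + B mod 11 directly:
a = 0: 0+3=3, 0+6=6, 0+10=10
a = 9: 9+3=1, 9+6=4, 9+10=8
a = 10: 10+3=2, 10+6=5, 10+10=9
A + B = {1, 2, 3, 4, 5, 6, 8, 9, 10}, so |A + B| = 9.
Verify: 9 ≥ 5? Yes ✓.

CD lower bound = 5, actual |A + B| = 9.


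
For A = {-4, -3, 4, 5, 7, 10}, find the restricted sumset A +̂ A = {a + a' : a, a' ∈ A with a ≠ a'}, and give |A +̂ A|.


Restricted sumset: A +̂ A = {a + a' : a ∈ A, a' ∈ A, a ≠ a'}.
Equivalently, take A + A and drop any sum 2a that is achievable ONLY as a + a for a ∈ A (i.e. sums representable only with equal summands).
Enumerate pairs (a, a') with a < a' (symmetric, so each unordered pair gives one sum; this covers all a ≠ a'):
  -4 + -3 = -7
  -4 + 4 = 0
  -4 + 5 = 1
  -4 + 7 = 3
  -4 + 10 = 6
  -3 + 4 = 1
  -3 + 5 = 2
  -3 + 7 = 4
  -3 + 10 = 7
  4 + 5 = 9
  4 + 7 = 11
  4 + 10 = 14
  5 + 7 = 12
  5 + 10 = 15
  7 + 10 = 17
Collected distinct sums: {-7, 0, 1, 2, 3, 4, 6, 7, 9, 11, 12, 14, 15, 17}
|A +̂ A| = 14
(Reference bound: |A +̂ A| ≥ 2|A| - 3 for |A| ≥ 2, with |A| = 6 giving ≥ 9.)

|A +̂ A| = 14


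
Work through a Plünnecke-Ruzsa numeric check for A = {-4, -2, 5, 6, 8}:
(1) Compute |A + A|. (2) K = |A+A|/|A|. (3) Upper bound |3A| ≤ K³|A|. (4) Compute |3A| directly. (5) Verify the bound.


|A| = 5.
Step 1: Compute A + A by enumerating all 25 pairs.
A + A = {-8, -6, -4, 1, 2, 3, 4, 6, 10, 11, 12, 13, 14, 16}, so |A + A| = 14.
Step 2: Doubling constant K = |A + A|/|A| = 14/5 = 14/5 ≈ 2.8000.
Step 3: Plünnecke-Ruzsa gives |3A| ≤ K³·|A| = (2.8000)³ · 5 ≈ 109.7600.
Step 4: Compute 3A = A + A + A directly by enumerating all triples (a,b,c) ∈ A³; |3A| = 28.
Step 5: Check 28 ≤ 109.7600? Yes ✓.

K = 14/5, Plünnecke-Ruzsa bound K³|A| ≈ 109.7600, |3A| = 28, inequality holds.


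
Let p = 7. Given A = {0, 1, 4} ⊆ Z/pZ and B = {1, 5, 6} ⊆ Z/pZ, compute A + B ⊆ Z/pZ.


Work in Z/7Z: reduce every sum a + b modulo 7.
Enumerate all 9 pairs:
a = 0: 0+1=1, 0+5=5, 0+6=6
a = 1: 1+1=2, 1+5=6, 1+6=0
a = 4: 4+1=5, 4+5=2, 4+6=3
Distinct residues collected: {0, 1, 2, 3, 5, 6}
|A + B| = 6 (out of 7 total residues).

A + B = {0, 1, 2, 3, 5, 6}


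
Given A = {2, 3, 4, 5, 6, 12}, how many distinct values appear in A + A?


A + A = {a + a' : a, a' ∈ A}; |A| = 6.
General bounds: 2|A| - 1 ≤ |A + A| ≤ |A|(|A|+1)/2, i.e. 11 ≤ |A + A| ≤ 21.
Lower bound 2|A|-1 is attained iff A is an arithmetic progression.
Enumerate sums a + a' for a ≤ a' (symmetric, so this suffices):
a = 2: 2+2=4, 2+3=5, 2+4=6, 2+5=7, 2+6=8, 2+12=14
a = 3: 3+3=6, 3+4=7, 3+5=8, 3+6=9, 3+12=15
a = 4: 4+4=8, 4+5=9, 4+6=10, 4+12=16
a = 5: 5+5=10, 5+6=11, 5+12=17
a = 6: 6+6=12, 6+12=18
a = 12: 12+12=24
Distinct sums: {4, 5, 6, 7, 8, 9, 10, 11, 12, 14, 15, 16, 17, 18, 24}
|A + A| = 15

|A + A| = 15


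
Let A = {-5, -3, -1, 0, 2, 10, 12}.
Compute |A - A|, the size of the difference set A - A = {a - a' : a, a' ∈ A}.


A - A = {a - a' : a, a' ∈ A}; |A| = 7.
Bounds: 2|A|-1 ≤ |A - A| ≤ |A|² - |A| + 1, i.e. 13 ≤ |A - A| ≤ 43.
Note: 0 ∈ A - A always (from a - a). The set is symmetric: if d ∈ A - A then -d ∈ A - A.
Enumerate nonzero differences d = a - a' with a > a' (then include -d):
Positive differences: {1, 2, 3, 4, 5, 7, 8, 10, 11, 12, 13, 15, 17}
Full difference set: {0} ∪ (positive diffs) ∪ (negative diffs).
|A - A| = 1 + 2·13 = 27 (matches direct enumeration: 27).

|A - A| = 27


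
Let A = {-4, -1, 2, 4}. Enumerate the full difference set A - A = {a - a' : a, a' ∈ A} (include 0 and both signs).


A - A = {a - a' : a, a' ∈ A}.
Compute a - a' for each ordered pair (a, a'):
a = -4: -4--4=0, -4--1=-3, -4-2=-6, -4-4=-8
a = -1: -1--4=3, -1--1=0, -1-2=-3, -1-4=-5
a = 2: 2--4=6, 2--1=3, 2-2=0, 2-4=-2
a = 4: 4--4=8, 4--1=5, 4-2=2, 4-4=0
Collecting distinct values (and noting 0 appears from a-a):
A - A = {-8, -6, -5, -3, -2, 0, 2, 3, 5, 6, 8}
|A - A| = 11

A - A = {-8, -6, -5, -3, -2, 0, 2, 3, 5, 6, 8}


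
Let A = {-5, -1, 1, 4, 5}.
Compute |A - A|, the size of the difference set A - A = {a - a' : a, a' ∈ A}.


A - A = {a - a' : a, a' ∈ A}; |A| = 5.
Bounds: 2|A|-1 ≤ |A - A| ≤ |A|² - |A| + 1, i.e. 9 ≤ |A - A| ≤ 21.
Note: 0 ∈ A - A always (from a - a). The set is symmetric: if d ∈ A - A then -d ∈ A - A.
Enumerate nonzero differences d = a - a' with a > a' (then include -d):
Positive differences: {1, 2, 3, 4, 5, 6, 9, 10}
Full difference set: {0} ∪ (positive diffs) ∪ (negative diffs).
|A - A| = 1 + 2·8 = 17 (matches direct enumeration: 17).

|A - A| = 17


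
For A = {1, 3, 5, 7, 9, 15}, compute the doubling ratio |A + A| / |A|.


|A| = 6.
Compute A + A by enumerating all 36 pairs.
A + A = {2, 4, 6, 8, 10, 12, 14, 16, 18, 20, 22, 24, 30}, so |A + A| = 13.
K = |A + A| / |A| = 13/6 (already in lowest terms) ≈ 2.1667.
Reference: AP of size 6 gives K = 11/6 ≈ 1.8333; a fully generic set of size 6 gives K ≈ 3.5000.

|A| = 6, |A + A| = 13, K = 13/6.


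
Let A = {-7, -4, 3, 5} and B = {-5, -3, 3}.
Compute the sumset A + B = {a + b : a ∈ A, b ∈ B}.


A + B = {a + b : a ∈ A, b ∈ B}.
Enumerate all |A|·|B| = 4·3 = 12 pairs (a, b) and collect distinct sums.
a = -7: -7+-5=-12, -7+-3=-10, -7+3=-4
a = -4: -4+-5=-9, -4+-3=-7, -4+3=-1
a = 3: 3+-5=-2, 3+-3=0, 3+3=6
a = 5: 5+-5=0, 5+-3=2, 5+3=8
Collecting distinct sums: A + B = {-12, -10, -9, -7, -4, -2, -1, 0, 2, 6, 8}
|A + B| = 11

A + B = {-12, -10, -9, -7, -4, -2, -1, 0, 2, 6, 8}


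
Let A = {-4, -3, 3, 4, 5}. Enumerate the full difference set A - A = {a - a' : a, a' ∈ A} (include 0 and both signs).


A - A = {a - a' : a, a' ∈ A}.
Compute a - a' for each ordered pair (a, a'):
a = -4: -4--4=0, -4--3=-1, -4-3=-7, -4-4=-8, -4-5=-9
a = -3: -3--4=1, -3--3=0, -3-3=-6, -3-4=-7, -3-5=-8
a = 3: 3--4=7, 3--3=6, 3-3=0, 3-4=-1, 3-5=-2
a = 4: 4--4=8, 4--3=7, 4-3=1, 4-4=0, 4-5=-1
a = 5: 5--4=9, 5--3=8, 5-3=2, 5-4=1, 5-5=0
Collecting distinct values (and noting 0 appears from a-a):
A - A = {-9, -8, -7, -6, -2, -1, 0, 1, 2, 6, 7, 8, 9}
|A - A| = 13

A - A = {-9, -8, -7, -6, -2, -1, 0, 1, 2, 6, 7, 8, 9}


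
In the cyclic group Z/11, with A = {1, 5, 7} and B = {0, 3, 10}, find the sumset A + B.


Work in Z/11Z: reduce every sum a + b modulo 11.
Enumerate all 9 pairs:
a = 1: 1+0=1, 1+3=4, 1+10=0
a = 5: 5+0=5, 5+3=8, 5+10=4
a = 7: 7+0=7, 7+3=10, 7+10=6
Distinct residues collected: {0, 1, 4, 5, 6, 7, 8, 10}
|A + B| = 8 (out of 11 total residues).

A + B = {0, 1, 4, 5, 6, 7, 8, 10}


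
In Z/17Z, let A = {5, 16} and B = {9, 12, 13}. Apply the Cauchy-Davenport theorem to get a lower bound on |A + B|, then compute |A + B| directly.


Cauchy-Davenport: |A + B| ≥ min(p, |A| + |B| - 1) for A, B nonempty in Z/pZ.
|A| = 2, |B| = 3, p = 17.
CD lower bound = min(17, 2 + 3 - 1) = min(17, 4) = 4.
Compute A + B mod 17 directly:
a = 5: 5+9=14, 5+12=0, 5+13=1
a = 16: 16+9=8, 16+12=11, 16+13=12
A + B = {0, 1, 8, 11, 12, 14}, so |A + B| = 6.
Verify: 6 ≥ 4? Yes ✓.

CD lower bound = 4, actual |A + B| = 6.


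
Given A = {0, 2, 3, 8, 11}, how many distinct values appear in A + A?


A + A = {a + a' : a, a' ∈ A}; |A| = 5.
General bounds: 2|A| - 1 ≤ |A + A| ≤ |A|(|A|+1)/2, i.e. 9 ≤ |A + A| ≤ 15.
Lower bound 2|A|-1 is attained iff A is an arithmetic progression.
Enumerate sums a + a' for a ≤ a' (symmetric, so this suffices):
a = 0: 0+0=0, 0+2=2, 0+3=3, 0+8=8, 0+11=11
a = 2: 2+2=4, 2+3=5, 2+8=10, 2+11=13
a = 3: 3+3=6, 3+8=11, 3+11=14
a = 8: 8+8=16, 8+11=19
a = 11: 11+11=22
Distinct sums: {0, 2, 3, 4, 5, 6, 8, 10, 11, 13, 14, 16, 19, 22}
|A + A| = 14

|A + A| = 14


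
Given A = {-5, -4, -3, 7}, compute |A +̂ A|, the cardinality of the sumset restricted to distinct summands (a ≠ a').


Restricted sumset: A +̂ A = {a + a' : a ∈ A, a' ∈ A, a ≠ a'}.
Equivalently, take A + A and drop any sum 2a that is achievable ONLY as a + a for a ∈ A (i.e. sums representable only with equal summands).
Enumerate pairs (a, a') with a < a' (symmetric, so each unordered pair gives one sum; this covers all a ≠ a'):
  -5 + -4 = -9
  -5 + -3 = -8
  -5 + 7 = 2
  -4 + -3 = -7
  -4 + 7 = 3
  -3 + 7 = 4
Collected distinct sums: {-9, -8, -7, 2, 3, 4}
|A +̂ A| = 6
(Reference bound: |A +̂ A| ≥ 2|A| - 3 for |A| ≥ 2, with |A| = 4 giving ≥ 5.)

|A +̂ A| = 6


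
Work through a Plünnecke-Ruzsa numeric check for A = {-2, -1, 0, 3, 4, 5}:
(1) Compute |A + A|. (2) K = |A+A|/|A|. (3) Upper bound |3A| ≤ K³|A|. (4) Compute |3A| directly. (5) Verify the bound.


|A| = 6.
Step 1: Compute A + A by enumerating all 36 pairs.
A + A = {-4, -3, -2, -1, 0, 1, 2, 3, 4, 5, 6, 7, 8, 9, 10}, so |A + A| = 15.
Step 2: Doubling constant K = |A + A|/|A| = 15/6 = 15/6 ≈ 2.5000.
Step 3: Plünnecke-Ruzsa gives |3A| ≤ K³·|A| = (2.5000)³ · 6 ≈ 93.7500.
Step 4: Compute 3A = A + A + A directly by enumerating all triples (a,b,c) ∈ A³; |3A| = 22.
Step 5: Check 22 ≤ 93.7500? Yes ✓.

K = 15/6, Plünnecke-Ruzsa bound K³|A| ≈ 93.7500, |3A| = 22, inequality holds.


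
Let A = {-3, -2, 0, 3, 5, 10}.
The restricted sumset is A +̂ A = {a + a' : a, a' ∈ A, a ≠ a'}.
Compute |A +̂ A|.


Restricted sumset: A +̂ A = {a + a' : a ∈ A, a' ∈ A, a ≠ a'}.
Equivalently, take A + A and drop any sum 2a that is achievable ONLY as a + a for a ∈ A (i.e. sums representable only with equal summands).
Enumerate pairs (a, a') with a < a' (symmetric, so each unordered pair gives one sum; this covers all a ≠ a'):
  -3 + -2 = -5
  -3 + 0 = -3
  -3 + 3 = 0
  -3 + 5 = 2
  -3 + 10 = 7
  -2 + 0 = -2
  -2 + 3 = 1
  -2 + 5 = 3
  -2 + 10 = 8
  0 + 3 = 3
  0 + 5 = 5
  0 + 10 = 10
  3 + 5 = 8
  3 + 10 = 13
  5 + 10 = 15
Collected distinct sums: {-5, -3, -2, 0, 1, 2, 3, 5, 7, 8, 10, 13, 15}
|A +̂ A| = 13
(Reference bound: |A +̂ A| ≥ 2|A| - 3 for |A| ≥ 2, with |A| = 6 giving ≥ 9.)

|A +̂ A| = 13


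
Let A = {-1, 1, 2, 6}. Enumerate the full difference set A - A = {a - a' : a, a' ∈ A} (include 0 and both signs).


A - A = {a - a' : a, a' ∈ A}.
Compute a - a' for each ordered pair (a, a'):
a = -1: -1--1=0, -1-1=-2, -1-2=-3, -1-6=-7
a = 1: 1--1=2, 1-1=0, 1-2=-1, 1-6=-5
a = 2: 2--1=3, 2-1=1, 2-2=0, 2-6=-4
a = 6: 6--1=7, 6-1=5, 6-2=4, 6-6=0
Collecting distinct values (and noting 0 appears from a-a):
A - A = {-7, -5, -4, -3, -2, -1, 0, 1, 2, 3, 4, 5, 7}
|A - A| = 13

A - A = {-7, -5, -4, -3, -2, -1, 0, 1, 2, 3, 4, 5, 7}


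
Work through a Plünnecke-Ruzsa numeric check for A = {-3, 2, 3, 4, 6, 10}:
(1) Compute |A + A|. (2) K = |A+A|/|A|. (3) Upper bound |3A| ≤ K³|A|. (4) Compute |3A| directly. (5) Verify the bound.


|A| = 6.
Step 1: Compute A + A by enumerating all 36 pairs.
A + A = {-6, -1, 0, 1, 3, 4, 5, 6, 7, 8, 9, 10, 12, 13, 14, 16, 20}, so |A + A| = 17.
Step 2: Doubling constant K = |A + A|/|A| = 17/6 = 17/6 ≈ 2.8333.
Step 3: Plünnecke-Ruzsa gives |3A| ≤ K³·|A| = (2.8333)³ · 6 ≈ 136.4722.
Step 4: Compute 3A = A + A + A directly by enumerating all triples (a,b,c) ∈ A³; |3A| = 30.
Step 5: Check 30 ≤ 136.4722? Yes ✓.

K = 17/6, Plünnecke-Ruzsa bound K³|A| ≈ 136.4722, |3A| = 30, inequality holds.


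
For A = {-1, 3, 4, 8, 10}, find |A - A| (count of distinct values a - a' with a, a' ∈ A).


A - A = {a - a' : a, a' ∈ A}; |A| = 5.
Bounds: 2|A|-1 ≤ |A - A| ≤ |A|² - |A| + 1, i.e. 9 ≤ |A - A| ≤ 21.
Note: 0 ∈ A - A always (from a - a). The set is symmetric: if d ∈ A - A then -d ∈ A - A.
Enumerate nonzero differences d = a - a' with a > a' (then include -d):
Positive differences: {1, 2, 4, 5, 6, 7, 9, 11}
Full difference set: {0} ∪ (positive diffs) ∪ (negative diffs).
|A - A| = 1 + 2·8 = 17 (matches direct enumeration: 17).

|A - A| = 17


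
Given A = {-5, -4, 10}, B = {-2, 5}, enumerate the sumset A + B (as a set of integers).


A + B = {a + b : a ∈ A, b ∈ B}.
Enumerate all |A|·|B| = 3·2 = 6 pairs (a, b) and collect distinct sums.
a = -5: -5+-2=-7, -5+5=0
a = -4: -4+-2=-6, -4+5=1
a = 10: 10+-2=8, 10+5=15
Collecting distinct sums: A + B = {-7, -6, 0, 1, 8, 15}
|A + B| = 6

A + B = {-7, -6, 0, 1, 8, 15}


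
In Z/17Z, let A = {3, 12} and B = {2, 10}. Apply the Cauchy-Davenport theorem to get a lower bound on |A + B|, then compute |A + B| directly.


Cauchy-Davenport: |A + B| ≥ min(p, |A| + |B| - 1) for A, B nonempty in Z/pZ.
|A| = 2, |B| = 2, p = 17.
CD lower bound = min(17, 2 + 2 - 1) = min(17, 3) = 3.
Compute A + B mod 17 directly:
a = 3: 3+2=5, 3+10=13
a = 12: 12+2=14, 12+10=5
A + B = {5, 13, 14}, so |A + B| = 3.
Verify: 3 ≥ 3? Yes ✓.

CD lower bound = 3, actual |A + B| = 3.


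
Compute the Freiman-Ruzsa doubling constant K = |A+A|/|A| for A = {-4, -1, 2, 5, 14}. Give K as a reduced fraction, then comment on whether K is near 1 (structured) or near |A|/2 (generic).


|A| = 5.
Compute A + A by enumerating all 25 pairs.
A + A = {-8, -5, -2, 1, 4, 7, 10, 13, 16, 19, 28}, so |A + A| = 11.
K = |A + A| / |A| = 11/5 (already in lowest terms) ≈ 2.2000.
Reference: AP of size 5 gives K = 9/5 ≈ 1.8000; a fully generic set of size 5 gives K ≈ 3.0000.

|A| = 5, |A + A| = 11, K = 11/5.


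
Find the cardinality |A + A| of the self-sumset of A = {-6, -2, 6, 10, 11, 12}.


A + A = {a + a' : a, a' ∈ A}; |A| = 6.
General bounds: 2|A| - 1 ≤ |A + A| ≤ |A|(|A|+1)/2, i.e. 11 ≤ |A + A| ≤ 21.
Lower bound 2|A|-1 is attained iff A is an arithmetic progression.
Enumerate sums a + a' for a ≤ a' (symmetric, so this suffices):
a = -6: -6+-6=-12, -6+-2=-8, -6+6=0, -6+10=4, -6+11=5, -6+12=6
a = -2: -2+-2=-4, -2+6=4, -2+10=8, -2+11=9, -2+12=10
a = 6: 6+6=12, 6+10=16, 6+11=17, 6+12=18
a = 10: 10+10=20, 10+11=21, 10+12=22
a = 11: 11+11=22, 11+12=23
a = 12: 12+12=24
Distinct sums: {-12, -8, -4, 0, 4, 5, 6, 8, 9, 10, 12, 16, 17, 18, 20, 21, 22, 23, 24}
|A + A| = 19

|A + A| = 19


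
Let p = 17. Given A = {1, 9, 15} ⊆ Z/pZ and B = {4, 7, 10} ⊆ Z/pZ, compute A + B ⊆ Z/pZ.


Work in Z/17Z: reduce every sum a + b modulo 17.
Enumerate all 9 pairs:
a = 1: 1+4=5, 1+7=8, 1+10=11
a = 9: 9+4=13, 9+7=16, 9+10=2
a = 15: 15+4=2, 15+7=5, 15+10=8
Distinct residues collected: {2, 5, 8, 11, 13, 16}
|A + B| = 6 (out of 17 total residues).

A + B = {2, 5, 8, 11, 13, 16}


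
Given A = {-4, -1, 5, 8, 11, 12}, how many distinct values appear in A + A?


A + A = {a + a' : a, a' ∈ A}; |A| = 6.
General bounds: 2|A| - 1 ≤ |A + A| ≤ |A|(|A|+1)/2, i.e. 11 ≤ |A + A| ≤ 21.
Lower bound 2|A|-1 is attained iff A is an arithmetic progression.
Enumerate sums a + a' for a ≤ a' (symmetric, so this suffices):
a = -4: -4+-4=-8, -4+-1=-5, -4+5=1, -4+8=4, -4+11=7, -4+12=8
a = -1: -1+-1=-2, -1+5=4, -1+8=7, -1+11=10, -1+12=11
a = 5: 5+5=10, 5+8=13, 5+11=16, 5+12=17
a = 8: 8+8=16, 8+11=19, 8+12=20
a = 11: 11+11=22, 11+12=23
a = 12: 12+12=24
Distinct sums: {-8, -5, -2, 1, 4, 7, 8, 10, 11, 13, 16, 17, 19, 20, 22, 23, 24}
|A + A| = 17

|A + A| = 17


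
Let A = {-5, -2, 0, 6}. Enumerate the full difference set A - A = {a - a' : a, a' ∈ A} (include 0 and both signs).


A - A = {a - a' : a, a' ∈ A}.
Compute a - a' for each ordered pair (a, a'):
a = -5: -5--5=0, -5--2=-3, -5-0=-5, -5-6=-11
a = -2: -2--5=3, -2--2=0, -2-0=-2, -2-6=-8
a = 0: 0--5=5, 0--2=2, 0-0=0, 0-6=-6
a = 6: 6--5=11, 6--2=8, 6-0=6, 6-6=0
Collecting distinct values (and noting 0 appears from a-a):
A - A = {-11, -8, -6, -5, -3, -2, 0, 2, 3, 5, 6, 8, 11}
|A - A| = 13

A - A = {-11, -8, -6, -5, -3, -2, 0, 2, 3, 5, 6, 8, 11}


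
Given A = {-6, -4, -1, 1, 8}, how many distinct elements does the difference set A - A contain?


A - A = {a - a' : a, a' ∈ A}; |A| = 5.
Bounds: 2|A|-1 ≤ |A - A| ≤ |A|² - |A| + 1, i.e. 9 ≤ |A - A| ≤ 21.
Note: 0 ∈ A - A always (from a - a). The set is symmetric: if d ∈ A - A then -d ∈ A - A.
Enumerate nonzero differences d = a - a' with a > a' (then include -d):
Positive differences: {2, 3, 5, 7, 9, 12, 14}
Full difference set: {0} ∪ (positive diffs) ∪ (negative diffs).
|A - A| = 1 + 2·7 = 15 (matches direct enumeration: 15).

|A - A| = 15


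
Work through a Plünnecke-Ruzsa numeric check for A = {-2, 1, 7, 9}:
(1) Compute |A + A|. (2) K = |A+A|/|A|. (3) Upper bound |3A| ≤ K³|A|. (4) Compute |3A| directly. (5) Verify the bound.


|A| = 4.
Step 1: Compute A + A by enumerating all 16 pairs.
A + A = {-4, -1, 2, 5, 7, 8, 10, 14, 16, 18}, so |A + A| = 10.
Step 2: Doubling constant K = |A + A|/|A| = 10/4 = 10/4 ≈ 2.5000.
Step 3: Plünnecke-Ruzsa gives |3A| ≤ K³·|A| = (2.5000)³ · 4 ≈ 62.5000.
Step 4: Compute 3A = A + A + A directly by enumerating all triples (a,b,c) ∈ A³; |3A| = 19.
Step 5: Check 19 ≤ 62.5000? Yes ✓.

K = 10/4, Plünnecke-Ruzsa bound K³|A| ≈ 62.5000, |3A| = 19, inequality holds.


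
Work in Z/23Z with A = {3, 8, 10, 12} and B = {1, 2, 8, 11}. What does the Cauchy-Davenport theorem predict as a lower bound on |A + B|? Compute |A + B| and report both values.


Cauchy-Davenport: |A + B| ≥ min(p, |A| + |B| - 1) for A, B nonempty in Z/pZ.
|A| = 4, |B| = 4, p = 23.
CD lower bound = min(23, 4 + 4 - 1) = min(23, 7) = 7.
Compute A + B mod 23 directly:
a = 3: 3+1=4, 3+2=5, 3+8=11, 3+11=14
a = 8: 8+1=9, 8+2=10, 8+8=16, 8+11=19
a = 10: 10+1=11, 10+2=12, 10+8=18, 10+11=21
a = 12: 12+1=13, 12+2=14, 12+8=20, 12+11=0
A + B = {0, 4, 5, 9, 10, 11, 12, 13, 14, 16, 18, 19, 20, 21}, so |A + B| = 14.
Verify: 14 ≥ 7? Yes ✓.

CD lower bound = 7, actual |A + B| = 14.


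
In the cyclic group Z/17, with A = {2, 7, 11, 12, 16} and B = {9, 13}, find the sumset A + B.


Work in Z/17Z: reduce every sum a + b modulo 17.
Enumerate all 10 pairs:
a = 2: 2+9=11, 2+13=15
a = 7: 7+9=16, 7+13=3
a = 11: 11+9=3, 11+13=7
a = 12: 12+9=4, 12+13=8
a = 16: 16+9=8, 16+13=12
Distinct residues collected: {3, 4, 7, 8, 11, 12, 15, 16}
|A + B| = 8 (out of 17 total residues).

A + B = {3, 4, 7, 8, 11, 12, 15, 16}


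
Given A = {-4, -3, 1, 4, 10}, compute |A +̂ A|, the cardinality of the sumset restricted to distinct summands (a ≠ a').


Restricted sumset: A +̂ A = {a + a' : a ∈ A, a' ∈ A, a ≠ a'}.
Equivalently, take A + A and drop any sum 2a that is achievable ONLY as a + a for a ∈ A (i.e. sums representable only with equal summands).
Enumerate pairs (a, a') with a < a' (symmetric, so each unordered pair gives one sum; this covers all a ≠ a'):
  -4 + -3 = -7
  -4 + 1 = -3
  -4 + 4 = 0
  -4 + 10 = 6
  -3 + 1 = -2
  -3 + 4 = 1
  -3 + 10 = 7
  1 + 4 = 5
  1 + 10 = 11
  4 + 10 = 14
Collected distinct sums: {-7, -3, -2, 0, 1, 5, 6, 7, 11, 14}
|A +̂ A| = 10
(Reference bound: |A +̂ A| ≥ 2|A| - 3 for |A| ≥ 2, with |A| = 5 giving ≥ 7.)

|A +̂ A| = 10


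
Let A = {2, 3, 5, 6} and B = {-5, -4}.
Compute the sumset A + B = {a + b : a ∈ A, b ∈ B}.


A + B = {a + b : a ∈ A, b ∈ B}.
Enumerate all |A|·|B| = 4·2 = 8 pairs (a, b) and collect distinct sums.
a = 2: 2+-5=-3, 2+-4=-2
a = 3: 3+-5=-2, 3+-4=-1
a = 5: 5+-5=0, 5+-4=1
a = 6: 6+-5=1, 6+-4=2
Collecting distinct sums: A + B = {-3, -2, -1, 0, 1, 2}
|A + B| = 6

A + B = {-3, -2, -1, 0, 1, 2}


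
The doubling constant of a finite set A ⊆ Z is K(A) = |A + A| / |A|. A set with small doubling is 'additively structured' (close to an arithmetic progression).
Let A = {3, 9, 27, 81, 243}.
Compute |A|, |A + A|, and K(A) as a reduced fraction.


|A| = 5.
Compute A + A by enumerating all 25 pairs.
A + A = {6, 12, 18, 30, 36, 54, 84, 90, 108, 162, 246, 252, 270, 324, 486}, so |A + A| = 15.
K = |A + A| / |A| = 15/5 = 3/1 ≈ 3.0000.
Reference: AP of size 5 gives K = 9/5 ≈ 1.8000; a fully generic set of size 5 gives K ≈ 3.0000.

|A| = 5, |A + A| = 15, K = 15/5 = 3/1.


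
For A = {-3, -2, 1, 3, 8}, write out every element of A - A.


A - A = {a - a' : a, a' ∈ A}.
Compute a - a' for each ordered pair (a, a'):
a = -3: -3--3=0, -3--2=-1, -3-1=-4, -3-3=-6, -3-8=-11
a = -2: -2--3=1, -2--2=0, -2-1=-3, -2-3=-5, -2-8=-10
a = 1: 1--3=4, 1--2=3, 1-1=0, 1-3=-2, 1-8=-7
a = 3: 3--3=6, 3--2=5, 3-1=2, 3-3=0, 3-8=-5
a = 8: 8--3=11, 8--2=10, 8-1=7, 8-3=5, 8-8=0
Collecting distinct values (and noting 0 appears from a-a):
A - A = {-11, -10, -7, -6, -5, -4, -3, -2, -1, 0, 1, 2, 3, 4, 5, 6, 7, 10, 11}
|A - A| = 19

A - A = {-11, -10, -7, -6, -5, -4, -3, -2, -1, 0, 1, 2, 3, 4, 5, 6, 7, 10, 11}


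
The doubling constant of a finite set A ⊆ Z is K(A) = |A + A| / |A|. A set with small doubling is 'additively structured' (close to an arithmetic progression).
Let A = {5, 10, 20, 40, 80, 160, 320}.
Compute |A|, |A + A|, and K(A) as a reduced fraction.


|A| = 7.
Compute A + A by enumerating all 49 pairs.
A + A = {10, 15, 20, 25, 30, 40, 45, 50, 60, 80, 85, 90, 100, 120, 160, 165, 170, 180, 200, 240, 320, 325, 330, 340, 360, 400, 480, 640}, so |A + A| = 28.
K = |A + A| / |A| = 28/7 = 4/1 ≈ 4.0000.
Reference: AP of size 7 gives K = 13/7 ≈ 1.8571; a fully generic set of size 7 gives K ≈ 4.0000.

|A| = 7, |A + A| = 28, K = 28/7 = 4/1.


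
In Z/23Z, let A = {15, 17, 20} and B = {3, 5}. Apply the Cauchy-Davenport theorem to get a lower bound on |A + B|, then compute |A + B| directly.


Cauchy-Davenport: |A + B| ≥ min(p, |A| + |B| - 1) for A, B nonempty in Z/pZ.
|A| = 3, |B| = 2, p = 23.
CD lower bound = min(23, 3 + 2 - 1) = min(23, 4) = 4.
Compute A + B mod 23 directly:
a = 15: 15+3=18, 15+5=20
a = 17: 17+3=20, 17+5=22
a = 20: 20+3=0, 20+5=2
A + B = {0, 2, 18, 20, 22}, so |A + B| = 5.
Verify: 5 ≥ 4? Yes ✓.

CD lower bound = 4, actual |A + B| = 5.


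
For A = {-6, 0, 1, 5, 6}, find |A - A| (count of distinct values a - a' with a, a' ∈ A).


A - A = {a - a' : a, a' ∈ A}; |A| = 5.
Bounds: 2|A|-1 ≤ |A - A| ≤ |A|² - |A| + 1, i.e. 9 ≤ |A - A| ≤ 21.
Note: 0 ∈ A - A always (from a - a). The set is symmetric: if d ∈ A - A then -d ∈ A - A.
Enumerate nonzero differences d = a - a' with a > a' (then include -d):
Positive differences: {1, 4, 5, 6, 7, 11, 12}
Full difference set: {0} ∪ (positive diffs) ∪ (negative diffs).
|A - A| = 1 + 2·7 = 15 (matches direct enumeration: 15).

|A - A| = 15


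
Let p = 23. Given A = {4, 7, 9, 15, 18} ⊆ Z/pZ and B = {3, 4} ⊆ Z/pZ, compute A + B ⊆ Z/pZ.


Work in Z/23Z: reduce every sum a + b modulo 23.
Enumerate all 10 pairs:
a = 4: 4+3=7, 4+4=8
a = 7: 7+3=10, 7+4=11
a = 9: 9+3=12, 9+4=13
a = 15: 15+3=18, 15+4=19
a = 18: 18+3=21, 18+4=22
Distinct residues collected: {7, 8, 10, 11, 12, 13, 18, 19, 21, 22}
|A + B| = 10 (out of 23 total residues).

A + B = {7, 8, 10, 11, 12, 13, 18, 19, 21, 22}


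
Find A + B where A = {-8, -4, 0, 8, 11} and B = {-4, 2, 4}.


A + B = {a + b : a ∈ A, b ∈ B}.
Enumerate all |A|·|B| = 5·3 = 15 pairs (a, b) and collect distinct sums.
a = -8: -8+-4=-12, -8+2=-6, -8+4=-4
a = -4: -4+-4=-8, -4+2=-2, -4+4=0
a = 0: 0+-4=-4, 0+2=2, 0+4=4
a = 8: 8+-4=4, 8+2=10, 8+4=12
a = 11: 11+-4=7, 11+2=13, 11+4=15
Collecting distinct sums: A + B = {-12, -8, -6, -4, -2, 0, 2, 4, 7, 10, 12, 13, 15}
|A + B| = 13

A + B = {-12, -8, -6, -4, -2, 0, 2, 4, 7, 10, 12, 13, 15}


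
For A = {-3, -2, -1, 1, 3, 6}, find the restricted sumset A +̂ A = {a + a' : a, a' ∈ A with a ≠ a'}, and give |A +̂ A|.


Restricted sumset: A +̂ A = {a + a' : a ∈ A, a' ∈ A, a ≠ a'}.
Equivalently, take A + A and drop any sum 2a that is achievable ONLY as a + a for a ∈ A (i.e. sums representable only with equal summands).
Enumerate pairs (a, a') with a < a' (symmetric, so each unordered pair gives one sum; this covers all a ≠ a'):
  -3 + -2 = -5
  -3 + -1 = -4
  -3 + 1 = -2
  -3 + 3 = 0
  -3 + 6 = 3
  -2 + -1 = -3
  -2 + 1 = -1
  -2 + 3 = 1
  -2 + 6 = 4
  -1 + 1 = 0
  -1 + 3 = 2
  -1 + 6 = 5
  1 + 3 = 4
  1 + 6 = 7
  3 + 6 = 9
Collected distinct sums: {-5, -4, -3, -2, -1, 0, 1, 2, 3, 4, 5, 7, 9}
|A +̂ A| = 13
(Reference bound: |A +̂ A| ≥ 2|A| - 3 for |A| ≥ 2, with |A| = 6 giving ≥ 9.)

|A +̂ A| = 13


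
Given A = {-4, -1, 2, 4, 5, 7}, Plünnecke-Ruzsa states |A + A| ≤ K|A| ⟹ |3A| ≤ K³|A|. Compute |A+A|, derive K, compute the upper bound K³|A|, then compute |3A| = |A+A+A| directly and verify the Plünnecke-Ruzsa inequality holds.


|A| = 6.
Step 1: Compute A + A by enumerating all 36 pairs.
A + A = {-8, -5, -2, 0, 1, 3, 4, 6, 7, 8, 9, 10, 11, 12, 14}, so |A + A| = 15.
Step 2: Doubling constant K = |A + A|/|A| = 15/6 = 15/6 ≈ 2.5000.
Step 3: Plünnecke-Ruzsa gives |3A| ≤ K³·|A| = (2.5000)³ · 6 ≈ 93.7500.
Step 4: Compute 3A = A + A + A directly by enumerating all triples (a,b,c) ∈ A³; |3A| = 26.
Step 5: Check 26 ≤ 93.7500? Yes ✓.

K = 15/6, Plünnecke-Ruzsa bound K³|A| ≈ 93.7500, |3A| = 26, inequality holds.


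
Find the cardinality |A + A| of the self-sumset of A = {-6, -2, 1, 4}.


A + A = {a + a' : a, a' ∈ A}; |A| = 4.
General bounds: 2|A| - 1 ≤ |A + A| ≤ |A|(|A|+1)/2, i.e. 7 ≤ |A + A| ≤ 10.
Lower bound 2|A|-1 is attained iff A is an arithmetic progression.
Enumerate sums a + a' for a ≤ a' (symmetric, so this suffices):
a = -6: -6+-6=-12, -6+-2=-8, -6+1=-5, -6+4=-2
a = -2: -2+-2=-4, -2+1=-1, -2+4=2
a = 1: 1+1=2, 1+4=5
a = 4: 4+4=8
Distinct sums: {-12, -8, -5, -4, -2, -1, 2, 5, 8}
|A + A| = 9

|A + A| = 9


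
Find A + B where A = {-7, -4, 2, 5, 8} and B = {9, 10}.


A + B = {a + b : a ∈ A, b ∈ B}.
Enumerate all |A|·|B| = 5·2 = 10 pairs (a, b) and collect distinct sums.
a = -7: -7+9=2, -7+10=3
a = -4: -4+9=5, -4+10=6
a = 2: 2+9=11, 2+10=12
a = 5: 5+9=14, 5+10=15
a = 8: 8+9=17, 8+10=18
Collecting distinct sums: A + B = {2, 3, 5, 6, 11, 12, 14, 15, 17, 18}
|A + B| = 10

A + B = {2, 3, 5, 6, 11, 12, 14, 15, 17, 18}


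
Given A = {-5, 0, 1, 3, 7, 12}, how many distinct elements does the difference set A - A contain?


A - A = {a - a' : a, a' ∈ A}; |A| = 6.
Bounds: 2|A|-1 ≤ |A - A| ≤ |A|² - |A| + 1, i.e. 11 ≤ |A - A| ≤ 31.
Note: 0 ∈ A - A always (from a - a). The set is symmetric: if d ∈ A - A then -d ∈ A - A.
Enumerate nonzero differences d = a - a' with a > a' (then include -d):
Positive differences: {1, 2, 3, 4, 5, 6, 7, 8, 9, 11, 12, 17}
Full difference set: {0} ∪ (positive diffs) ∪ (negative diffs).
|A - A| = 1 + 2·12 = 25 (matches direct enumeration: 25).

|A - A| = 25


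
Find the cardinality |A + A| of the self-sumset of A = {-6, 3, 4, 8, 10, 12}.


A + A = {a + a' : a, a' ∈ A}; |A| = 6.
General bounds: 2|A| - 1 ≤ |A + A| ≤ |A|(|A|+1)/2, i.e. 11 ≤ |A + A| ≤ 21.
Lower bound 2|A|-1 is attained iff A is an arithmetic progression.
Enumerate sums a + a' for a ≤ a' (symmetric, so this suffices):
a = -6: -6+-6=-12, -6+3=-3, -6+4=-2, -6+8=2, -6+10=4, -6+12=6
a = 3: 3+3=6, 3+4=7, 3+8=11, 3+10=13, 3+12=15
a = 4: 4+4=8, 4+8=12, 4+10=14, 4+12=16
a = 8: 8+8=16, 8+10=18, 8+12=20
a = 10: 10+10=20, 10+12=22
a = 12: 12+12=24
Distinct sums: {-12, -3, -2, 2, 4, 6, 7, 8, 11, 12, 13, 14, 15, 16, 18, 20, 22, 24}
|A + A| = 18

|A + A| = 18


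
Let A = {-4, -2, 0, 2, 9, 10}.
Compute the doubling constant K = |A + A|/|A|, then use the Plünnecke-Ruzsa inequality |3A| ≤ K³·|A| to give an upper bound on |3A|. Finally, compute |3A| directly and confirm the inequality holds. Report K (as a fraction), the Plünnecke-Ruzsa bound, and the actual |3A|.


|A| = 6.
Step 1: Compute A + A by enumerating all 36 pairs.
A + A = {-8, -6, -4, -2, 0, 2, 4, 5, 6, 7, 8, 9, 10, 11, 12, 18, 19, 20}, so |A + A| = 18.
Step 2: Doubling constant K = |A + A|/|A| = 18/6 = 18/6 ≈ 3.0000.
Step 3: Plünnecke-Ruzsa gives |3A| ≤ K³·|A| = (3.0000)³ · 6 ≈ 162.0000.
Step 4: Compute 3A = A + A + A directly by enumerating all triples (a,b,c) ∈ A³; |3A| = 33.
Step 5: Check 33 ≤ 162.0000? Yes ✓.

K = 18/6, Plünnecke-Ruzsa bound K³|A| ≈ 162.0000, |3A| = 33, inequality holds.


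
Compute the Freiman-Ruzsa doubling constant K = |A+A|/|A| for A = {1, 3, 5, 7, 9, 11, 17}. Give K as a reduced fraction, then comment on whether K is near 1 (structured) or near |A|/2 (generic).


|A| = 7.
Compute A + A by enumerating all 49 pairs.
A + A = {2, 4, 6, 8, 10, 12, 14, 16, 18, 20, 22, 24, 26, 28, 34}, so |A + A| = 15.
K = |A + A| / |A| = 15/7 (already in lowest terms) ≈ 2.1429.
Reference: AP of size 7 gives K = 13/7 ≈ 1.8571; a fully generic set of size 7 gives K ≈ 4.0000.

|A| = 7, |A + A| = 15, K = 15/7.
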